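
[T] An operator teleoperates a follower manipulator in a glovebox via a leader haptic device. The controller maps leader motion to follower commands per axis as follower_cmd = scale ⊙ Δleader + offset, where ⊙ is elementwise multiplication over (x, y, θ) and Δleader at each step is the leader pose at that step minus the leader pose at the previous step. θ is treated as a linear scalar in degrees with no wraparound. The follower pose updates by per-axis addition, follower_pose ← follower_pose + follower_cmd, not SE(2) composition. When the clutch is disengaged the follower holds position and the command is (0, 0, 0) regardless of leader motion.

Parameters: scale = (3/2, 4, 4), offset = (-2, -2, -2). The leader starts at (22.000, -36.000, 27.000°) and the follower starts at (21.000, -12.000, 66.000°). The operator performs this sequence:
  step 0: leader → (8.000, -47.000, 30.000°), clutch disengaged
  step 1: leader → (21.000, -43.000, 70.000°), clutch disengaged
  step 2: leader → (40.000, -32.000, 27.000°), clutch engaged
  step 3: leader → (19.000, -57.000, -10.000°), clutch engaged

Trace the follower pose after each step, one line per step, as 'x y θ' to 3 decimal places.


step 0: Δleader=(-14.000, -11.000, 3.000°), disengaged; cmd=(0,0,0) → follower holds at (21.000, -12.000, 66.000°)
step 1: Δleader=(13.000, 4.000, 40.000°), disengaged; cmd=(0,0,0) → follower holds at (21.000, -12.000, 66.000°)
step 2: Δleader=(19.000, 11.000, -43.000°), engaged; cmd=(26.500, 42.000, -174.000°) → follower=(47.500, 30.000, -108.000°)
step 3: Δleader=(-21.000, -25.000, -37.000°), engaged; cmd=(-33.500, -102.000, -150.000°) → follower=(14.000, -72.000, -258.000°)

21.000 -12.000 66.000
21.000 -12.000 66.000
47.500 30.000 -108.000
14.000 -72.000 -258.000


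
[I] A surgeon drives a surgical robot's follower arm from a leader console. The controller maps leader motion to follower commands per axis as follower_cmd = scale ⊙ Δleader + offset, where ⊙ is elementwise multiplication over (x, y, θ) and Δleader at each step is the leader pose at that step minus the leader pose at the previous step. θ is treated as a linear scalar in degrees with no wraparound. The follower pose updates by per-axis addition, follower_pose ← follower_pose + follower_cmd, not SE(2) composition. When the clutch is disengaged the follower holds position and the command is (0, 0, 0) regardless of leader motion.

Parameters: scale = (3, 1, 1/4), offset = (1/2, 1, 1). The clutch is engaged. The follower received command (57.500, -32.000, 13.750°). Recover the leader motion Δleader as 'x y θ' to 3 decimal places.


19.000 -33.000 51.000

axis x: (57.500 − 1/2) / (3) = 19.000
axis y: (-32.000 − 1) / (1) = -33.000
axis θ: (13.750 − 1) / (1/4) = 51.000


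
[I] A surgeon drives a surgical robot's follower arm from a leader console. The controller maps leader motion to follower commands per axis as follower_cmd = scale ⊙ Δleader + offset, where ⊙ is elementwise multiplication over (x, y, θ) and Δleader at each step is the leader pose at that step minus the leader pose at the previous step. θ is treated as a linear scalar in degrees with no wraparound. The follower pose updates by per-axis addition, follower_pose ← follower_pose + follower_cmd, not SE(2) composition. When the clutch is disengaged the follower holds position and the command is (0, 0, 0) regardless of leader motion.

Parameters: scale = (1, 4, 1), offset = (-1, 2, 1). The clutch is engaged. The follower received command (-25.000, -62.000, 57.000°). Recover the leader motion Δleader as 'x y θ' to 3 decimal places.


axis x: (-25.000 − -1) / (1) = -24.000
axis y: (-62.000 − 2) / (4) = -16.000
axis θ: (57.000 − 1) / (1) = 56.000

-24.000 -16.000 56.000


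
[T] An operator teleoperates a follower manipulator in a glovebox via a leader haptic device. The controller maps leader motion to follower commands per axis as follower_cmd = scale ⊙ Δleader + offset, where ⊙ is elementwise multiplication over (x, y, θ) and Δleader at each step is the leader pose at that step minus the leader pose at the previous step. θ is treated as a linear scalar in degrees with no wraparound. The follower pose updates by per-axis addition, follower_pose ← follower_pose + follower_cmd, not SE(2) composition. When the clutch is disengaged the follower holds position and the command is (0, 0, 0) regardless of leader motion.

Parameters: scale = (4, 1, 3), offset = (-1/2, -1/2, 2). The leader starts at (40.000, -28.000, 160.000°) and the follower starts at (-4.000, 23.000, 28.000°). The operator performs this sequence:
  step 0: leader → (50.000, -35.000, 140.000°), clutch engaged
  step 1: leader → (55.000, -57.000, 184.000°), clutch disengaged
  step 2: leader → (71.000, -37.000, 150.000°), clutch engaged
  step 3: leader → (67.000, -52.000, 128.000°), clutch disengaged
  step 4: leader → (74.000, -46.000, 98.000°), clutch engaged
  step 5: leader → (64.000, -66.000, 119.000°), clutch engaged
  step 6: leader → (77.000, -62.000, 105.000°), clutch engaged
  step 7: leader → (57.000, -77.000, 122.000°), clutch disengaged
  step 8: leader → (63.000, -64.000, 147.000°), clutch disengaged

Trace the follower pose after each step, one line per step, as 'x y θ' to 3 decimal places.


35.500 15.500 -30.000
35.500 15.500 -30.000
99.000 35.000 -130.000
99.000 35.000 -130.000
126.500 40.500 -218.000
86.000 20.000 -153.000
137.500 23.500 -193.000
137.500 23.500 -193.000
137.500 23.500 -193.000

step 0: Δleader=(10.000, -7.000, -20.000°), engaged; cmd=(39.500, -7.500, -58.000°) → follower=(35.500, 15.500, -30.000°)
step 1: Δleader=(5.000, -22.000, 44.000°), disengaged; cmd=(0,0,0) → follower holds at (35.500, 15.500, -30.000°)
step 2: Δleader=(16.000, 20.000, -34.000°), engaged; cmd=(63.500, 19.500, -100.000°) → follower=(99.000, 35.000, -130.000°)
step 3: Δleader=(-4.000, -15.000, -22.000°), disengaged; cmd=(0,0,0) → follower holds at (99.000, 35.000, -130.000°)
step 4: Δleader=(7.000, 6.000, -30.000°), engaged; cmd=(27.500, 5.500, -88.000°) → follower=(126.500, 40.500, -218.000°)
step 5: Δleader=(-10.000, -20.000, 21.000°), engaged; cmd=(-40.500, -20.500, 65.000°) → follower=(86.000, 20.000, -153.000°)
step 6: Δleader=(13.000, 4.000, -14.000°), engaged; cmd=(51.500, 3.500, -40.000°) → follower=(137.500, 23.500, -193.000°)
step 7: Δleader=(-20.000, -15.000, 17.000°), disengaged; cmd=(0,0,0) → follower holds at (137.500, 23.500, -193.000°)
step 8: Δleader=(6.000, 13.000, 25.000°), disengaged; cmd=(0,0,0) → follower holds at (137.500, 23.500, -193.000°)


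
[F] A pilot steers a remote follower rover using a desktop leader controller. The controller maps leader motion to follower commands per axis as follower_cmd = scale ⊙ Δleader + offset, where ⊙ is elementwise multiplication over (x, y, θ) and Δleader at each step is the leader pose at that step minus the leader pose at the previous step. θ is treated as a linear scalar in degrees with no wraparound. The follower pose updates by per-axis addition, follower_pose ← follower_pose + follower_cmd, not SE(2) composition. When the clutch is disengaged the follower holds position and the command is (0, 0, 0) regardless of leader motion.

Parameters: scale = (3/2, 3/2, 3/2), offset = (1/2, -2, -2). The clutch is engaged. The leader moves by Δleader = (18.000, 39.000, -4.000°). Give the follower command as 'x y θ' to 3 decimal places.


27.500 56.500 -8.000

axis x: 3/2·18.000 + 1/2 = 27.500
axis y: 3/2·39.000 + -2 = 56.500
axis θ: 3/2·-4.000 + -2 = -8.000


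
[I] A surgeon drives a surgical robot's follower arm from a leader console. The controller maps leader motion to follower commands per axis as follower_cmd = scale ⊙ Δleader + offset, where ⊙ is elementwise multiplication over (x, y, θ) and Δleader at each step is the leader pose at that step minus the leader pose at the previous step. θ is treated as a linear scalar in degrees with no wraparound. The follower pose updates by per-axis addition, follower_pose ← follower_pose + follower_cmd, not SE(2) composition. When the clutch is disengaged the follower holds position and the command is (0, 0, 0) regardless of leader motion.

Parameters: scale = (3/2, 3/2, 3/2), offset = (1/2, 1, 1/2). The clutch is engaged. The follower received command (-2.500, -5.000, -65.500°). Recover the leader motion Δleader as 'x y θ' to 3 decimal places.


-2.000 -4.000 -44.000

axis x: (-2.500 − 1/2) / (3/2) = -2.000
axis y: (-5.000 − 1) / (3/2) = -4.000
axis θ: (-65.500 − 1/2) / (3/2) = -44.000


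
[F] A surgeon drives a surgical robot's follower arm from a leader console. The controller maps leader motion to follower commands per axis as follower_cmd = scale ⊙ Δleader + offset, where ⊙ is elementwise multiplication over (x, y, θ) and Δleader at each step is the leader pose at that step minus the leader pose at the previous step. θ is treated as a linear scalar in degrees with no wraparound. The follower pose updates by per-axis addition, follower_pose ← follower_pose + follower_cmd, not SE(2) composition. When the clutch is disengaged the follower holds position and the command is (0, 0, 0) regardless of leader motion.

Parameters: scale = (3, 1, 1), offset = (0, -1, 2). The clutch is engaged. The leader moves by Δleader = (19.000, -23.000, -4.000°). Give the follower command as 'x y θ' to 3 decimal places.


axis x: 3·19.000 + 0 = 57.000
axis y: 1·-23.000 + -1 = -24.000
axis θ: 1·-4.000 + 2 = -2.000

57.000 -24.000 -2.000


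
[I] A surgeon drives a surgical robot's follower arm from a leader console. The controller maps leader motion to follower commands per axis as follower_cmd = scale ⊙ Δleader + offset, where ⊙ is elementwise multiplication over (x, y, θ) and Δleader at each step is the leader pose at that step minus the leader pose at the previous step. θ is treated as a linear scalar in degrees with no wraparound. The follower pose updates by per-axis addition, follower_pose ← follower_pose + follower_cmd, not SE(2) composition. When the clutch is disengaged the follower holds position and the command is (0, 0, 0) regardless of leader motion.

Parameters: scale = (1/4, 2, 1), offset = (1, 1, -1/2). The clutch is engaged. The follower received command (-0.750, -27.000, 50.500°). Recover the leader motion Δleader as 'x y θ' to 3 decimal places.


axis x: (-0.750 − 1) / (1/4) = -7.000
axis y: (-27.000 − 1) / (2) = -14.000
axis θ: (50.500 − -1/2) / (1) = 51.000

-7.000 -14.000 51.000


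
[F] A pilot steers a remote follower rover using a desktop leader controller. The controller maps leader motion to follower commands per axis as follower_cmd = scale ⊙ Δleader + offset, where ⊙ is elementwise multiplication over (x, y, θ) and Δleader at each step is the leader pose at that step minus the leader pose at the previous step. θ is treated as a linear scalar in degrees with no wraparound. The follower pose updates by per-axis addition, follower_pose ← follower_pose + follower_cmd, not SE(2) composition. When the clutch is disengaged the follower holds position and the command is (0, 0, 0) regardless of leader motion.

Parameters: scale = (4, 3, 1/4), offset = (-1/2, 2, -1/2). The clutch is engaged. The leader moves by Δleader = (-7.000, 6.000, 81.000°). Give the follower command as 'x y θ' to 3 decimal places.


axis x: 4·-7.000 + -1/2 = -28.500
axis y: 3·6.000 + 2 = 20.000
axis θ: 1/4·81.000 + -1/2 = 19.750

-28.500 20.000 19.750


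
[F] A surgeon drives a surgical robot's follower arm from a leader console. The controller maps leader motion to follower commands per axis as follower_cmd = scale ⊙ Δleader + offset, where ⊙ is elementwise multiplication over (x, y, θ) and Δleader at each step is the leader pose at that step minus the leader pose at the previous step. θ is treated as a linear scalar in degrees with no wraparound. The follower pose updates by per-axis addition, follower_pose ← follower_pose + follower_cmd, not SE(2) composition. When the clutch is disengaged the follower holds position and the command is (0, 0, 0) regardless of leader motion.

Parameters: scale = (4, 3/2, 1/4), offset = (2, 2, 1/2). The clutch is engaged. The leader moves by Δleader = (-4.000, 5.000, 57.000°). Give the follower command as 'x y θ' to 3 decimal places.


-14.000 9.500 14.750

axis x: 4·-4.000 + 2 = -14.000
axis y: 3/2·5.000 + 2 = 9.500
axis θ: 1/4·57.000 + 1/2 = 14.750


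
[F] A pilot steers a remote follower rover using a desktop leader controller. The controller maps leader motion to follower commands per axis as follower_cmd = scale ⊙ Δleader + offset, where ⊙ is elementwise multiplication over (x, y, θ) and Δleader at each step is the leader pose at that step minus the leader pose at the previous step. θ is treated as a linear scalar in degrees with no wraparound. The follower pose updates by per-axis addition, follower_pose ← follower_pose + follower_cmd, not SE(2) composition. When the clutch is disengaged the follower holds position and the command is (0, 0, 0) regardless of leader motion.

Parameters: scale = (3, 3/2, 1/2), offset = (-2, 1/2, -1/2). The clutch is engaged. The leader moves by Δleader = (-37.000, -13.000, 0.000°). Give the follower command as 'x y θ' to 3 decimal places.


-113.000 -19.000 -0.500

axis x: 3·-37.000 + -2 = -113.000
axis y: 3/2·-13.000 + 1/2 = -19.000
axis θ: 1/2·0.000 + -1/2 = -0.500


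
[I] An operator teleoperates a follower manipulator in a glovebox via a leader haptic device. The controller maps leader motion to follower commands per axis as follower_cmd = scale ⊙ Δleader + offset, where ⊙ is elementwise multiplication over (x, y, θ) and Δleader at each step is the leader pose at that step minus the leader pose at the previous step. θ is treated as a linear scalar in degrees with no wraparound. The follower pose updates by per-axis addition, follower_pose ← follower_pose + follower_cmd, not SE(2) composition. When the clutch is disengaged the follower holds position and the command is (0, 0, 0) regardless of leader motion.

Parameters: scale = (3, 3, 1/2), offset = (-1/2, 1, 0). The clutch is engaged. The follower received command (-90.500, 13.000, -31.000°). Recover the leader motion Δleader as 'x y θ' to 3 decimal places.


axis x: (-90.500 − -1/2) / (3) = -30.000
axis y: (13.000 − 1) / (3) = 4.000
axis θ: (-31.000 − 0) / (1/2) = -62.000

-30.000 4.000 -62.000


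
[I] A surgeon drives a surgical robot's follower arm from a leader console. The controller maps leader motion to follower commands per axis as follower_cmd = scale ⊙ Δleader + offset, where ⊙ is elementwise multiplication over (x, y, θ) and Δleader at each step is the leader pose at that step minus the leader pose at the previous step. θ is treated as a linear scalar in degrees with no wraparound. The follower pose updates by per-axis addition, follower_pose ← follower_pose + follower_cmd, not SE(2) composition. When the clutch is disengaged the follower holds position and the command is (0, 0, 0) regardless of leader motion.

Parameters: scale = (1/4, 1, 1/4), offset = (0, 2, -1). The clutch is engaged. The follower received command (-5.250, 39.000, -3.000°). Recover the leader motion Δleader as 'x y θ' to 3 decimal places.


-21.000 37.000 -8.000

axis x: (-5.250 − 0) / (1/4) = -21.000
axis y: (39.000 − 2) / (1) = 37.000
axis θ: (-3.000 − -1) / (1/4) = -8.000


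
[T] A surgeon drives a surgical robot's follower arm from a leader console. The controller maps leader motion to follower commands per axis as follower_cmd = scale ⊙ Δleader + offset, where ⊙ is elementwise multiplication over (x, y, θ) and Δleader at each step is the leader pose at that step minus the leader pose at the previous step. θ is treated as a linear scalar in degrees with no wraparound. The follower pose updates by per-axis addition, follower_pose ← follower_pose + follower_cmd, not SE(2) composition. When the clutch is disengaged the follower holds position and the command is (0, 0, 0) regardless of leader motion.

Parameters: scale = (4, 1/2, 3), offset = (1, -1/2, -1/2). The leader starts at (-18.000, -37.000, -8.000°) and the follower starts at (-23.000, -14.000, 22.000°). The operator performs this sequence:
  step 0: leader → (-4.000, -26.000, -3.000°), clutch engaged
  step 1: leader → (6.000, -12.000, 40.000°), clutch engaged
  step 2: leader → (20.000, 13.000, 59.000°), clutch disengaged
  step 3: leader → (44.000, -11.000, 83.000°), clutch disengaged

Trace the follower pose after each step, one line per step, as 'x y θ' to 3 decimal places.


34.000 -9.000 36.500
75.000 -2.500 165.000
75.000 -2.500 165.000
75.000 -2.500 165.000

step 0: Δleader=(14.000, 11.000, 5.000°), engaged; cmd=(57.000, 5.000, 14.500°) → follower=(34.000, -9.000, 36.500°)
step 1: Δleader=(10.000, 14.000, 43.000°), engaged; cmd=(41.000, 6.500, 128.500°) → follower=(75.000, -2.500, 165.000°)
step 2: Δleader=(14.000, 25.000, 19.000°), disengaged; cmd=(0,0,0) → follower holds at (75.000, -2.500, 165.000°)
step 3: Δleader=(24.000, -24.000, 24.000°), disengaged; cmd=(0,0,0) → follower holds at (75.000, -2.500, 165.000°)


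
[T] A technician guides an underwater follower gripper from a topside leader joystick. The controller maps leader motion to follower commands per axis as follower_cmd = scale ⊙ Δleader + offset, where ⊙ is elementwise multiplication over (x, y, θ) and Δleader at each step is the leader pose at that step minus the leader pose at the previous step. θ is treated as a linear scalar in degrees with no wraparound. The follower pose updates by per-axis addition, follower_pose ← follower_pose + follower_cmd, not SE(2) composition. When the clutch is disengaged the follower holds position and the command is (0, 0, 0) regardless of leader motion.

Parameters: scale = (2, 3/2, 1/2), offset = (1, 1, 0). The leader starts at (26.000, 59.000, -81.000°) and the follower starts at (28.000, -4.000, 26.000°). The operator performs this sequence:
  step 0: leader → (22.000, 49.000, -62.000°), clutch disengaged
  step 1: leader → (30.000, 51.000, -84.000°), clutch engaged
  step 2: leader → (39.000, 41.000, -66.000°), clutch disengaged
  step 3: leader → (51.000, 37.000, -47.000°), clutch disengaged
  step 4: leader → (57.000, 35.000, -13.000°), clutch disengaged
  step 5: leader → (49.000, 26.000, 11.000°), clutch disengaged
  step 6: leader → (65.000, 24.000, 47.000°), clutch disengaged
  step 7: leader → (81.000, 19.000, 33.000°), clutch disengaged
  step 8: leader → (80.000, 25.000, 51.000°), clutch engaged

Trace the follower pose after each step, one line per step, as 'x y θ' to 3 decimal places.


28.000 -4.000 26.000
45.000 0.000 15.000
45.000 0.000 15.000
45.000 0.000 15.000
45.000 0.000 15.000
45.000 0.000 15.000
45.000 0.000 15.000
45.000 0.000 15.000
44.000 10.000 24.000

step 0: Δleader=(-4.000, -10.000, 19.000°), disengaged; cmd=(0,0,0) → follower holds at (28.000, -4.000, 26.000°)
step 1: Δleader=(8.000, 2.000, -22.000°), engaged; cmd=(17.000, 4.000, -11.000°) → follower=(45.000, 0.000, 15.000°)
step 2: Δleader=(9.000, -10.000, 18.000°), disengaged; cmd=(0,0,0) → follower holds at (45.000, 0.000, 15.000°)
step 3: Δleader=(12.000, -4.000, 19.000°), disengaged; cmd=(0,0,0) → follower holds at (45.000, 0.000, 15.000°)
step 4: Δleader=(6.000, -2.000, 34.000°), disengaged; cmd=(0,0,0) → follower holds at (45.000, 0.000, 15.000°)
step 5: Δleader=(-8.000, -9.000, 24.000°), disengaged; cmd=(0,0,0) → follower holds at (45.000, 0.000, 15.000°)
step 6: Δleader=(16.000, -2.000, 36.000°), disengaged; cmd=(0,0,0) → follower holds at (45.000, 0.000, 15.000°)
step 7: Δleader=(16.000, -5.000, -14.000°), disengaged; cmd=(0,0,0) → follower holds at (45.000, 0.000, 15.000°)
step 8: Δleader=(-1.000, 6.000, 18.000°), engaged; cmd=(-1.000, 10.000, 9.000°) → follower=(44.000, 10.000, 24.000°)


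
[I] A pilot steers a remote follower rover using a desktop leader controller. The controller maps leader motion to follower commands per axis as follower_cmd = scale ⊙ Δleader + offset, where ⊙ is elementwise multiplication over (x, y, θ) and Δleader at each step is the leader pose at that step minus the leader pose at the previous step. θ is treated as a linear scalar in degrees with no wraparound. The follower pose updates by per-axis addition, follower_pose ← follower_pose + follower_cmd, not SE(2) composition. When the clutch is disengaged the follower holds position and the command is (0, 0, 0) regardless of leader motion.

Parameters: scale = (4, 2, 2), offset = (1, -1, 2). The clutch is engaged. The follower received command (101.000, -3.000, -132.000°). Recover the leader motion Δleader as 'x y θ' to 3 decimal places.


axis x: (101.000 − 1) / (4) = 25.000
axis y: (-3.000 − -1) / (2) = -1.000
axis θ: (-132.000 − 2) / (2) = -67.000

25.000 -1.000 -67.000


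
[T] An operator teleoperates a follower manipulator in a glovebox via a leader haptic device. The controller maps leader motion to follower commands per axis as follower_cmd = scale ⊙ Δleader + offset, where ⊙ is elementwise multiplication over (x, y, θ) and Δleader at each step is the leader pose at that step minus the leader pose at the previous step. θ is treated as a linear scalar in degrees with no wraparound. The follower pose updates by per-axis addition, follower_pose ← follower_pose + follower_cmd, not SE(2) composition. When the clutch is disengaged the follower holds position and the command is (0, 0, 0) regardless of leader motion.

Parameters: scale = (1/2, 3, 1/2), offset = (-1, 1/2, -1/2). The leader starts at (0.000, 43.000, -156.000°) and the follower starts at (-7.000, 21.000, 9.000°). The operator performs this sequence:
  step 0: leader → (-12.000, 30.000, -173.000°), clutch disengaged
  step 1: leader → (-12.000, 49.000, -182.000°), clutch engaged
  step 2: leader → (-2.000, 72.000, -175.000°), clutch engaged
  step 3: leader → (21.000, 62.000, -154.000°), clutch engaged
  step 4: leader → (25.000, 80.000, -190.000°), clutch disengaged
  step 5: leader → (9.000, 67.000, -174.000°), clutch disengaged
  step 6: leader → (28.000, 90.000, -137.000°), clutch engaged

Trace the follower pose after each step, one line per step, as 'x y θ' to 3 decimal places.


step 0: Δleader=(-12.000, -13.000, -17.000°), disengaged; cmd=(0,0,0) → follower holds at (-7.000, 21.000, 9.000°)
step 1: Δleader=(0.000, 19.000, -9.000°), engaged; cmd=(-1.000, 57.500, -5.000°) → follower=(-8.000, 78.500, 4.000°)
step 2: Δleader=(10.000, 23.000, 7.000°), engaged; cmd=(4.000, 69.500, 3.000°) → follower=(-4.000, 148.000, 7.000°)
step 3: Δleader=(23.000, -10.000, 21.000°), engaged; cmd=(10.500, -29.500, 10.000°) → follower=(6.500, 118.500, 17.000°)
step 4: Δleader=(4.000, 18.000, -36.000°), disengaged; cmd=(0,0,0) → follower holds at (6.500, 118.500, 17.000°)
step 5: Δleader=(-16.000, -13.000, 16.000°), disengaged; cmd=(0,0,0) → follower holds at (6.500, 118.500, 17.000°)
step 6: Δleader=(19.000, 23.000, 37.000°), engaged; cmd=(8.500, 69.500, 18.000°) → follower=(15.000, 188.000, 35.000°)

-7.000 21.000 9.000
-8.000 78.500 4.000
-4.000 148.000 7.000
6.500 118.500 17.000
6.500 118.500 17.000
6.500 118.500 17.000
15.000 188.000 35.000


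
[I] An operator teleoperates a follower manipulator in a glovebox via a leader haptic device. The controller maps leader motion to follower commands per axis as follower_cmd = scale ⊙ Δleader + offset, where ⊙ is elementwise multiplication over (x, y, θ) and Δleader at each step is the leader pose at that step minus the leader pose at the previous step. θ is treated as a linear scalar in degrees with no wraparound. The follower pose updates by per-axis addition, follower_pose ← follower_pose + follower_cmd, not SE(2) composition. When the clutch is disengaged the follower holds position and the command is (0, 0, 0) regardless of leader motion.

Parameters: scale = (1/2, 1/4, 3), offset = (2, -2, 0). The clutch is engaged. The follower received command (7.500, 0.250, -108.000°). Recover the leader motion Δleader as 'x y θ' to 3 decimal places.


11.000 9.000 -36.000

axis x: (7.500 − 2) / (1/2) = 11.000
axis y: (0.250 − -2) / (1/4) = 9.000
axis θ: (-108.000 − 0) / (3) = -36.000


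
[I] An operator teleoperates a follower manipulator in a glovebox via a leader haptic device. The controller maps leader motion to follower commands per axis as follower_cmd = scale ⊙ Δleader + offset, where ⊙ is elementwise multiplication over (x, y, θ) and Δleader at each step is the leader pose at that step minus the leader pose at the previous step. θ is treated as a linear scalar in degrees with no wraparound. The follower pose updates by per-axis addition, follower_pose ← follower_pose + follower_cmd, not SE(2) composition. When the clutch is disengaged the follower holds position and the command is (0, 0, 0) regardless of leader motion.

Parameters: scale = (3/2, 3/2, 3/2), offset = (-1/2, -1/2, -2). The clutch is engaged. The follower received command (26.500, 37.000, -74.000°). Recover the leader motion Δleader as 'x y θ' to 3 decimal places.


axis x: (26.500 − -1/2) / (3/2) = 18.000
axis y: (37.000 − -1/2) / (3/2) = 25.000
axis θ: (-74.000 − -2) / (3/2) = -48.000

18.000 25.000 -48.000


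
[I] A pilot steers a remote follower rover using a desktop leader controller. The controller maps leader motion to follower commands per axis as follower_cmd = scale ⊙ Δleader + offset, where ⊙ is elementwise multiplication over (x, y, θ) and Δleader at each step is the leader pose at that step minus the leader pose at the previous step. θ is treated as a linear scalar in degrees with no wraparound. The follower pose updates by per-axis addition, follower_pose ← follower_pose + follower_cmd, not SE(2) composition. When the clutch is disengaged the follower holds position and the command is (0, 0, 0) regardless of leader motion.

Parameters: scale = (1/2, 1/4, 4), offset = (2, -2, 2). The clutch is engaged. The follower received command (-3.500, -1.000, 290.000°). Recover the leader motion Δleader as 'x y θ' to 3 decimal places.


axis x: (-3.500 − 2) / (1/2) = -11.000
axis y: (-1.000 − -2) / (1/4) = 4.000
axis θ: (290.000 − 2) / (4) = 72.000

-11.000 4.000 72.000


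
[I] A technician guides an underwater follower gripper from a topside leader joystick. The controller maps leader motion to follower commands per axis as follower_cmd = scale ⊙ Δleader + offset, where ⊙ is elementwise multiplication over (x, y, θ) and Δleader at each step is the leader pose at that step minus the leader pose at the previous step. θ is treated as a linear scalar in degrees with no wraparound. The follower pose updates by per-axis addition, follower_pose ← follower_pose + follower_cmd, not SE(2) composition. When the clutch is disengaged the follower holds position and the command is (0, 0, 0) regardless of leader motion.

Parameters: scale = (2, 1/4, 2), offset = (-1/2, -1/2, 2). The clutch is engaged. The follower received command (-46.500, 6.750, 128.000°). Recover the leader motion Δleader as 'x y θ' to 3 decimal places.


axis x: (-46.500 − -1/2) / (2) = -23.000
axis y: (6.750 − -1/2) / (1/4) = 29.000
axis θ: (128.000 − 2) / (2) = 63.000

-23.000 29.000 63.000


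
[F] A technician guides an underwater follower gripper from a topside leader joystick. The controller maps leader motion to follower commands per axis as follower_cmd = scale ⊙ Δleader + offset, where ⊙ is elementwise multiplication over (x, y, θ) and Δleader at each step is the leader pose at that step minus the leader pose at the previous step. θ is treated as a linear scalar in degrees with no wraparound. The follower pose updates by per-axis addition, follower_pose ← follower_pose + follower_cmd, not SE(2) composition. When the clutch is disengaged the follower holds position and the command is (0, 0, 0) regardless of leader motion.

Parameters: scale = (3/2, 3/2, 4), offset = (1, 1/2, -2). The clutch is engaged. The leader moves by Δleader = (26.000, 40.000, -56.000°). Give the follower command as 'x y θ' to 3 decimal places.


40.000 60.500 -226.000

axis x: 3/2·26.000 + 1 = 40.000
axis y: 3/2·40.000 + 1/2 = 60.500
axis θ: 4·-56.000 + -2 = -226.000


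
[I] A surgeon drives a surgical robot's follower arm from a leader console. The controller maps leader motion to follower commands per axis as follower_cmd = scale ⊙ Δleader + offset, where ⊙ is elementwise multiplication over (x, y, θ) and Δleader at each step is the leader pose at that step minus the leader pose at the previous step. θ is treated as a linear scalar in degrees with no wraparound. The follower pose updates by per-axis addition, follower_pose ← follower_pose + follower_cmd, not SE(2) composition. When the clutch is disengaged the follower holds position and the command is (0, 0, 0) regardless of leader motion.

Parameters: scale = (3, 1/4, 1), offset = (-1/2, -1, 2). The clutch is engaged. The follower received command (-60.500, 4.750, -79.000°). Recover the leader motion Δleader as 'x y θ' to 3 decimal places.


-20.000 23.000 -81.000

axis x: (-60.500 − -1/2) / (3) = -20.000
axis y: (4.750 − -1) / (1/4) = 23.000
axis θ: (-79.000 − 2) / (1) = -81.000


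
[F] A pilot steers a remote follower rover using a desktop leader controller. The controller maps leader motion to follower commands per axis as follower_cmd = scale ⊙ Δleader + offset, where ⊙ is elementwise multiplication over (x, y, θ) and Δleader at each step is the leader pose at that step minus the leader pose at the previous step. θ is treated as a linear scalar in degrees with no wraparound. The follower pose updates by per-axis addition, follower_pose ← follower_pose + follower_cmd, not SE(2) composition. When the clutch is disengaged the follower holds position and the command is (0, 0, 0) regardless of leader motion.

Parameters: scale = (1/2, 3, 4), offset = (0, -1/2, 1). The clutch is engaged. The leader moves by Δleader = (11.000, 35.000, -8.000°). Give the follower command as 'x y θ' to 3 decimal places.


5.500 104.500 -31.000

axis x: 1/2·11.000 + 0 = 5.500
axis y: 3·35.000 + -1/2 = 104.500
axis θ: 4·-8.000 + 1 = -31.000


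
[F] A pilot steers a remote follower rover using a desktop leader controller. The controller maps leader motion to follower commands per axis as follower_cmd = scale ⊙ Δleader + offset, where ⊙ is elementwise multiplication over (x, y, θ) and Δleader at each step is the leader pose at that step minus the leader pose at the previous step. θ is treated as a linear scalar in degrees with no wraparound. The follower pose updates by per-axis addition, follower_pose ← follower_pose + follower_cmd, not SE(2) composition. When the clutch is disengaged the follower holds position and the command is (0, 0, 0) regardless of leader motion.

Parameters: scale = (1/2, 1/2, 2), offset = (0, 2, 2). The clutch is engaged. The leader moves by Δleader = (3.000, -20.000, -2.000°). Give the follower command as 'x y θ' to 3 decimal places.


1.500 -8.000 -2.000

axis x: 1/2·3.000 + 0 = 1.500
axis y: 1/2·-20.000 + 2 = -8.000
axis θ: 2·-2.000 + 2 = -2.000


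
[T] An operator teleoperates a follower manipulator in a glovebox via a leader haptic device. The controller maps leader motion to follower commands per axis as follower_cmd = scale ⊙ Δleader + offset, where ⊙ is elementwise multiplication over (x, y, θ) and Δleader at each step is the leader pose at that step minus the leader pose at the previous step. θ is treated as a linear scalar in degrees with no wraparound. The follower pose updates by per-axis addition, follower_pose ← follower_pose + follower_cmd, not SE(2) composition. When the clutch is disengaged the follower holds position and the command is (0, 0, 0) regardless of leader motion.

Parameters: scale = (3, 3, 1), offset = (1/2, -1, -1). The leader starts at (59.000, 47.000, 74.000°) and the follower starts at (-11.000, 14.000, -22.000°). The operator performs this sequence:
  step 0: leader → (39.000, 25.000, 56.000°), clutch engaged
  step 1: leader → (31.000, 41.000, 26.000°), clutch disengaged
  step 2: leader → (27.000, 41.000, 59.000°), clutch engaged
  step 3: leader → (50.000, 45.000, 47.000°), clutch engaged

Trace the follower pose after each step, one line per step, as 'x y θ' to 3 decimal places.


step 0: Δleader=(-20.000, -22.000, -18.000°), engaged; cmd=(-59.500, -67.000, -19.000°) → follower=(-70.500, -53.000, -41.000°)
step 1: Δleader=(-8.000, 16.000, -30.000°), disengaged; cmd=(0,0,0) → follower holds at (-70.500, -53.000, -41.000°)
step 2: Δleader=(-4.000, 0.000, 33.000°), engaged; cmd=(-11.500, -1.000, 32.000°) → follower=(-82.000, -54.000, -9.000°)
step 3: Δleader=(23.000, 4.000, -12.000°), engaged; cmd=(69.500, 11.000, -13.000°) → follower=(-12.500, -43.000, -22.000°)

-70.500 -53.000 -41.000
-70.500 -53.000 -41.000
-82.000 -54.000 -9.000
-12.500 -43.000 -22.000


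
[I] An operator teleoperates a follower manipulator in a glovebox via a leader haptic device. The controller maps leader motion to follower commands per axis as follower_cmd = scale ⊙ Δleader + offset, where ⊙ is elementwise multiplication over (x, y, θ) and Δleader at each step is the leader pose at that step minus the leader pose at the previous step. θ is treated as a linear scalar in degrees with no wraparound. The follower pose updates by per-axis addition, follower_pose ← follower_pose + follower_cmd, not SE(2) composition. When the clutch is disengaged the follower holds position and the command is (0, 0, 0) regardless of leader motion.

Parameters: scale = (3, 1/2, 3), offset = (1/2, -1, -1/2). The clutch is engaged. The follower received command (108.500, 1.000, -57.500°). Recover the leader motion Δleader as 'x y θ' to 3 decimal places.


36.000 4.000 -19.000

axis x: (108.500 − 1/2) / (3) = 36.000
axis y: (1.000 − -1) / (1/2) = 4.000
axis θ: (-57.500 − -1/2) / (3) = -19.000


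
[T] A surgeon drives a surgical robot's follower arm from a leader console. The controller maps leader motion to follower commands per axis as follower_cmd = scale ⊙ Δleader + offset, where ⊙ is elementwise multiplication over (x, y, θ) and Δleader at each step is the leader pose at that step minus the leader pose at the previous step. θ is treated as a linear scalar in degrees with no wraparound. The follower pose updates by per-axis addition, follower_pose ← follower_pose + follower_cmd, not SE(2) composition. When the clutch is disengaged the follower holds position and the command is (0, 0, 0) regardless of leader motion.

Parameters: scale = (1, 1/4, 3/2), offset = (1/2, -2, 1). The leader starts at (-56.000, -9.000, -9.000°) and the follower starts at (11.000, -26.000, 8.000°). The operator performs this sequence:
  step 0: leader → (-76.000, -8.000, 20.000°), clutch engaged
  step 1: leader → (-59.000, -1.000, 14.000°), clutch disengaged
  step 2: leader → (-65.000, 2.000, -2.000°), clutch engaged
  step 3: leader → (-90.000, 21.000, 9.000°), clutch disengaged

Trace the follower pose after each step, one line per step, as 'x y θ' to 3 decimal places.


step 0: Δleader=(-20.000, 1.000, 29.000°), engaged; cmd=(-19.500, -1.750, 44.500°) → follower=(-8.500, -27.750, 52.500°)
step 1: Δleader=(17.000, 7.000, -6.000°), disengaged; cmd=(0,0,0) → follower holds at (-8.500, -27.750, 52.500°)
step 2: Δleader=(-6.000, 3.000, -16.000°), engaged; cmd=(-5.500, -1.250, -23.000°) → follower=(-14.000, -29.000, 29.500°)
step 3: Δleader=(-25.000, 19.000, 11.000°), disengaged; cmd=(0,0,0) → follower holds at (-14.000, -29.000, 29.500°)

-8.500 -27.750 52.500
-8.500 -27.750 52.500
-14.000 -29.000 29.500
-14.000 -29.000 29.500


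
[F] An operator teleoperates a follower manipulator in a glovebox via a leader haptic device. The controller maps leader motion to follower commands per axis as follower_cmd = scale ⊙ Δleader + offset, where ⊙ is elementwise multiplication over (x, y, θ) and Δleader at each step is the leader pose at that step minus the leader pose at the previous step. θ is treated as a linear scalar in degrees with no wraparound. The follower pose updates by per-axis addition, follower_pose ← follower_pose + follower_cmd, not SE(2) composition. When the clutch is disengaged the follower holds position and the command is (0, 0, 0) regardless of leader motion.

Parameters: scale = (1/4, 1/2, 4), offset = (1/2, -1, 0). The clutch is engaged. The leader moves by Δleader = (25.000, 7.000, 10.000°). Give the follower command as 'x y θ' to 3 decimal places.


axis x: 1/4·25.000 + 1/2 = 6.750
axis y: 1/2·7.000 + -1 = 2.500
axis θ: 4·10.000 + 0 = 40.000

6.750 2.500 40.000


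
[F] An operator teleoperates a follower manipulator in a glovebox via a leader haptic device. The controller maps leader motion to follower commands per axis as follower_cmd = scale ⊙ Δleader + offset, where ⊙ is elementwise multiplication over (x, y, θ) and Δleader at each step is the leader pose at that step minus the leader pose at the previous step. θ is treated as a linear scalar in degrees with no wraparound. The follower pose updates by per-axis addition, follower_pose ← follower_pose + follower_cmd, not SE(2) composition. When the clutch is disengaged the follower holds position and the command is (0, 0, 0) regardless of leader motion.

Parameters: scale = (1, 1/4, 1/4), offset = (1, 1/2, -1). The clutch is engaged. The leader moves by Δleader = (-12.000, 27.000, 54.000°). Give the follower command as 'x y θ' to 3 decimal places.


axis x: 1·-12.000 + 1 = -11.000
axis y: 1/4·27.000 + 1/2 = 7.250
axis θ: 1/4·54.000 + -1 = 12.500

-11.000 7.250 12.500


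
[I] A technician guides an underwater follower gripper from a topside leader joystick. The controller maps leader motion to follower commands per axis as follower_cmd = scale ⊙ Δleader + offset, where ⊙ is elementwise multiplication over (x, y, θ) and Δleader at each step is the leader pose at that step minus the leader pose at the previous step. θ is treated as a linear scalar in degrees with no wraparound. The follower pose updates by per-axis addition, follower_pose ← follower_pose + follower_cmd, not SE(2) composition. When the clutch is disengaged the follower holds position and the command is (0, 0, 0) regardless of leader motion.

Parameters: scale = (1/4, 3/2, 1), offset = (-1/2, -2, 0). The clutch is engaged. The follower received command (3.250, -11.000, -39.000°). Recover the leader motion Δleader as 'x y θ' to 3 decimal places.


15.000 -6.000 -39.000

axis x: (3.250 − -1/2) / (1/4) = 15.000
axis y: (-11.000 − -2) / (3/2) = -6.000
axis θ: (-39.000 − 0) / (1) = -39.000


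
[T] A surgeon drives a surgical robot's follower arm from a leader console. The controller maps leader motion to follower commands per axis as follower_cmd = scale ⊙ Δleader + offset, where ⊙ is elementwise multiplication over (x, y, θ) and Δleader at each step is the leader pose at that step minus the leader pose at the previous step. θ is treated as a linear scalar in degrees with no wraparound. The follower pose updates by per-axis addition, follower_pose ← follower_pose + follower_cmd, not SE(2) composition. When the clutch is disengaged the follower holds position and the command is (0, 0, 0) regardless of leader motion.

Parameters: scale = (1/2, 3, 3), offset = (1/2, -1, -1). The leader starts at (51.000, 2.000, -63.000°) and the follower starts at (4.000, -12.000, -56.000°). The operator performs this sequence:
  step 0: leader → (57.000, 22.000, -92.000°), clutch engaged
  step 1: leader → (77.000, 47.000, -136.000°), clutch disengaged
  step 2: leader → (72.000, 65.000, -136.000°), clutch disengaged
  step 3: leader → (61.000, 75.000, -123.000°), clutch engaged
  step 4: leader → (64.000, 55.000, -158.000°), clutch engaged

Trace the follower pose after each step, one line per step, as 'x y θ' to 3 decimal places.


step 0: Δleader=(6.000, 20.000, -29.000°), engaged; cmd=(3.500, 59.000, -88.000°) → follower=(7.500, 47.000, -144.000°)
step 1: Δleader=(20.000, 25.000, -44.000°), disengaged; cmd=(0,0,0) → follower holds at (7.500, 47.000, -144.000°)
step 2: Δleader=(-5.000, 18.000, 0.000°), disengaged; cmd=(0,0,0) → follower holds at (7.500, 47.000, -144.000°)
step 3: Δleader=(-11.000, 10.000, 13.000°), engaged; cmd=(-5.000, 29.000, 38.000°) → follower=(2.500, 76.000, -106.000°)
step 4: Δleader=(3.000, -20.000, -35.000°), engaged; cmd=(2.000, -61.000, -106.000°) → follower=(4.500, 15.000, -212.000°)

7.500 47.000 -144.000
7.500 47.000 -144.000
7.500 47.000 -144.000
2.500 76.000 -106.000
4.500 15.000 -212.000
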